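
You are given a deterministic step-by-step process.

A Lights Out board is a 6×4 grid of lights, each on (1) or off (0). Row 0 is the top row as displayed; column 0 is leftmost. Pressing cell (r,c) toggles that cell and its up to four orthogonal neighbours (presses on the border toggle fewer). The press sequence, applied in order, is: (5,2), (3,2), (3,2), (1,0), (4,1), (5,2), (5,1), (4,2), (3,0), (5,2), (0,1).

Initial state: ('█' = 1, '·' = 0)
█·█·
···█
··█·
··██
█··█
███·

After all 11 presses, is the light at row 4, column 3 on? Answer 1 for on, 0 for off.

0

[0] █·█·
···█
··█·
··██
█··█
███·
[1] █·█·
···█
··█·
··██
█·██
█··█
[2] █·█·
···█
····
·█··
█··█
█··█
[3] █·█·
···█
··█·
··██
█·██
█··█
[4] ··█·
██·█
█·█·
··██
█·██
█··█
[5] ··█·
██·█
█·█·
·███
·█·█
██·█
[6] ··█·
██·█
█·█·
·███
·███
█·█·
[7] ··█·
██·█
█·█·
·███
··██
·█··
[8] ··█·
██·█
█·█·
·█·█
·█··
·██·
[9] ··█·
██·█
··█·
█··█
██··
·██·
[10] ··█·
██·█
··█·
█··█
███·
···█
[11] ██··
█··█
··█·
█··█
███·
···█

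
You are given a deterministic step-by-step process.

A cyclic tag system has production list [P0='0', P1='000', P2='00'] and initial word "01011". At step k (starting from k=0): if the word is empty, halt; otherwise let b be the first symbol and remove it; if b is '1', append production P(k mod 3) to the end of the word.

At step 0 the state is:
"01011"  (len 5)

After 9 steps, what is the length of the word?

gen 0: "01011"  (len 5)
gen 1: "1011"  (len 4)
gen 2: "011000"  (len 6)
gen 3: "11000"  (len 5)
gen 4: "10000"  (len 5)
gen 5: "0000000"  (len 7)
gen 6: "000000"  (len 6)
gen 7: "00000"  (len 5)
gen 8: "0000"  (len 4)
gen 9: "000"  (len 3)

3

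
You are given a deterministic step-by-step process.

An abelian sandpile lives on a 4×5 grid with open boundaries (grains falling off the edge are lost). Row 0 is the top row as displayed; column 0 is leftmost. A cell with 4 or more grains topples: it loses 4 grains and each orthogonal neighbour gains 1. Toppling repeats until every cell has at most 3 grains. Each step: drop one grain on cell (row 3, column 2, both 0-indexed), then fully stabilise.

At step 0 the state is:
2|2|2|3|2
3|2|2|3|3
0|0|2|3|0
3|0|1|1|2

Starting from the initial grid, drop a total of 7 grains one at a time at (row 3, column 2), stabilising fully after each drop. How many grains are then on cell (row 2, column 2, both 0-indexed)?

2

t=0: 2|2|2|3|2
3|2|2|3|3
0|0|2|3|0
3|0|1|1|2
t=1: 2|2|2|3|2
3|2|2|3|3
0|0|2|3|0
3|0|2|1|2
t=2: 2|2|2|3|2
3|2|2|3|3
0|0|2|3|0
3|0|3|1|2
t=3: 2|2|2|3|2
3|2|2|3|3
0|0|3|3|0
3|1|0|2|2
t=4: 2|2|2|3|2
3|2|2|3|3
0|0|3|3|0
3|1|1|2|2
t=5: 2|2|2|3|2
3|2|2|3|3
0|0|3|3|0
3|1|2|2|2
t=6: 2|2|2|3|2
3|2|2|3|3
0|0|3|3|0
3|1|3|2|2
t=7: 2|3|0|2|0
3|3|1|3|1
0|1|2|2|2
3|2|2|0|3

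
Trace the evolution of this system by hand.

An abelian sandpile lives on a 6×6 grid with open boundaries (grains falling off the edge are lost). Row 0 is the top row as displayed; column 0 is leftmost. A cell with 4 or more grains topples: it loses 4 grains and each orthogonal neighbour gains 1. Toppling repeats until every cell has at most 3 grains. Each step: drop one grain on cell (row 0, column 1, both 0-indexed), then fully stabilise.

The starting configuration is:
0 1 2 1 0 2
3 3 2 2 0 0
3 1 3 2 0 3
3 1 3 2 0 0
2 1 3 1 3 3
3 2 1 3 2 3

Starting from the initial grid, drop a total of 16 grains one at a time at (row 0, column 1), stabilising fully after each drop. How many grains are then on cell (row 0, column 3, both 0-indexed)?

t=0: 0 1 2 1 0 2
3 3 2 2 0 0
3 1 3 2 0 3
3 1 3 2 0 0
2 1 3 1 3 3
3 2 1 3 2 3
t=1: 0 2 2 1 0 2
3 3 2 2 0 0
3 1 3 2 0 3
3 1 3 2 0 0
2 1 3 1 3 3
3 2 1 3 2 3
t=2: 0 3 2 1 0 2
3 3 2 2 0 0
3 1 3 2 0 3
3 1 3 2 0 0
2 1 3 1 3 3
3 2 1 3 2 3
t=3: 2 1 3 1 0 2
1 1 3 2 0 0
1 3 3 2 0 3
0 2 3 2 0 0
3 1 3 1 3 3
3 2 1 3 2 3
t=4: 2 2 3 1 0 2
1 1 3 2 0 0
1 3 3 2 0 3
0 2 3 2 0 0
3 1 3 1 3 3
3 2 1 3 2 3
t=5: 2 3 3 1 0 2
1 1 3 2 0 0
1 3 3 2 0 3
0 2 3 2 0 0
3 1 3 1 3 3
3 2 1 3 2 3
t=6: 3 2 1 2 0 2
2 0 2 3 0 0
2 2 2 3 0 3
1 0 2 3 0 0
3 3 0 2 3 3
3 2 2 3 2 3
t=7: 3 3 1 2 0 2
2 0 2 3 0 0
2 2 2 3 0 3
1 0 2 3 0 0
3 3 0 2 3 3
3 2 2 3 2 3
t=8: 0 1 2 2 0 2
3 1 2 3 0 0
2 2 2 3 0 3
1 0 2 3 0 0
3 3 0 2 3 3
3 2 2 3 2 3
t=9: 0 2 2 2 0 2
3 1 2 3 0 0
2 2 2 3 0 3
1 0 2 3 0 0
3 3 0 2 3 3
3 2 2 3 2 3
t=10: 0 3 2 2 0 2
3 1 2 3 0 0
2 2 2 3 0 3
1 0 2 3 0 0
3 3 0 2 3 3
3 2 2 3 2 3
t=11: 1 0 3 2 0 2
3 2 2 3 0 0
2 2 2 3 0 3
1 0 2 3 0 0
3 3 0 2 3 3
3 2 2 3 2 3
t=12: 1 1 3 2 0 2
3 2 2 3 0 0
2 2 2 3 0 3
1 0 2 3 0 0
3 3 0 2 3 3
3 2 2 3 2 3
t=13: 1 2 3 2 0 2
3 2 2 3 0 0
2 2 2 3 0 3
1 0 2 3 0 0
3 3 0 2 3 3
3 2 2 3 2 3
t=14: 1 3 3 2 0 2
3 2 2 3 0 0
2 2 2 3 0 3
1 0 2 3 0 0
3 3 0 2 3 3
3 2 2 3 2 3
t=15: 2 1 0 3 0 2
3 3 3 3 0 0
2 2 2 3 0 3
1 0 2 3 0 0
3 3 0 2 3 3
3 2 2 3 2 3
t=16: 2 2 0 3 0 2
3 3 3 3 0 0
2 2 2 3 0 3
1 0 2 3 0 0
3 3 0 2 3 3
3 2 2 3 2 3

3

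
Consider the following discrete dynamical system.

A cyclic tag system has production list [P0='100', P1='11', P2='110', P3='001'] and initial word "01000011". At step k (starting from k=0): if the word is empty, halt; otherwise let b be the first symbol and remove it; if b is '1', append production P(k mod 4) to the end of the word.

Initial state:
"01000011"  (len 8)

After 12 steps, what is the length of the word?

15

0) "01000011"  (len 8)
1) "1000011"  (len 7)
2) "00001111"  (len 8)
3) "0001111"  (len 7)
4) "001111"  (len 6)
5) "01111"  (len 5)
6) "1111"  (len 4)
7) "111110"  (len 6)
8) "11110001"  (len 8)
9) "1110001100"  (len 10)
10) "11000110011"  (len 11)
11) "1000110011110"  (len 13)
12) "000110011110001"  (len 15)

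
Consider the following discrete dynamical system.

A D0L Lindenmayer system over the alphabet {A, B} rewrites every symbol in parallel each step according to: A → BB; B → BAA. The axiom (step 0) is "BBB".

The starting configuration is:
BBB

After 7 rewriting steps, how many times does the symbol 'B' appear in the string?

1323

step 0: BBB
step 1: BAABAABAA
step 2: BAABBBBBAABBBBBAABBBB
step 3: BAABBBBBAABAABAABAABAABBBBBAABAABAABAABAABBBBBAABAABAABAA
step 4: BAABBBBBAABAABAABAABAABBBBBAABBBBBAABBBBBAABBBBBAABBBBBAAB…BBBBBAABBBBBAABBBBBAABAABAABAABAABBBBBAABBBBBAABBBBBAABBBB  (len 141)
step 5: BAABBBBBAABAABAABAABAABBBBBAABBBBBAABBBBBAABBBBBAABBBBBAAB…ABAABBBBBAABAABAABAABAABBBBBAABAABAABAABAABBBBBAABAABAABAA  (len 369)
step 6: BAABBBBBAABAABAABAABAABBBBBAABBBBBAABBBBBAABBBBBAABBBBBAAB…BBBBBAABBBBBAABBBBBAABAABAABAABAABBBBBAABBBBBAABBBBBAABBBB  (len 933)
step 7: BAABBBBBAABAABAABAABAABBBBBAABBBBBAABBBBBAABBBBBAABBBBBAAB…ABAABBBBBAABAABAABAABAABBBBBAABAABAABAABAABBBBBAABAABAABAA  (len 2409)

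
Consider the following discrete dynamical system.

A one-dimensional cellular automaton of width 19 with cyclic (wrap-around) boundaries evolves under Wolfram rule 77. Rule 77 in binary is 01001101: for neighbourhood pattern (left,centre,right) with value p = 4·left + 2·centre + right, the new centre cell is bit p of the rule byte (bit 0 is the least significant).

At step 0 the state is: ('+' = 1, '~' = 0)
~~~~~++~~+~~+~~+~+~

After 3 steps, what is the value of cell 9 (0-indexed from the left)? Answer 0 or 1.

1

[0] ~~~~~++~~+~~+~~+~+~
[1] ++++~++~~+~~+~~+~+~
[2] +~~+~++~~+~~+~~+~+~
[3] +~~+~++~~+~~+~~+~+~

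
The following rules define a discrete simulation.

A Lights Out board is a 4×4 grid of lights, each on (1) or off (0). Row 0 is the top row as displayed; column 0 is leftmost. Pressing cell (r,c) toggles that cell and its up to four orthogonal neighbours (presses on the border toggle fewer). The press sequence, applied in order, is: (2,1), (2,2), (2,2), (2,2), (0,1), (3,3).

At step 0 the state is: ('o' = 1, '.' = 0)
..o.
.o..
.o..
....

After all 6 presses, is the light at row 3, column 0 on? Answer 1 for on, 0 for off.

k=0  ..o.
.o..
.o..
....
k=1  ..o.
....
o.o.
.o..
k=2  ..o.
..o.
oo.o
.oo.
k=3  ..o.
....
o.o.
.o..
k=4  ..o.
..o.
oo.o
.oo.
k=5  oo..
.oo.
oo.o
.oo.
k=6  oo..
.oo.
oo..
.o.o

0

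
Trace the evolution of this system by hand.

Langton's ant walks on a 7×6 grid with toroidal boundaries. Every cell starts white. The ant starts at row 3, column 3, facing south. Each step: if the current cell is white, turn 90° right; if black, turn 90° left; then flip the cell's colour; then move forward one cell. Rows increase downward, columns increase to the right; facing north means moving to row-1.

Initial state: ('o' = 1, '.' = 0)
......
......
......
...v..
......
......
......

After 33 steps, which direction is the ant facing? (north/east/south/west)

0) ......
......
......
...v..
......
......
......
1) ......
......
......
..<o..
......
......
......
2) ......
......
..^...
..oo..
......
......
......
3) ......
......
..o>..
..oo..
......
......
......
4) ......
......
..oo..
..ov..
......
......
......
5) ......
......
..oo..
..o.>.
......
......
......
6) ......
......
..oo..
..o.o.
....v.
......
......
7) ......
......
..oo..
..o.o.
...<o.
......
......
8) ......
......
..oo..
..o^o.
...oo.
......
......
9) ......
......
..oo..
..oo>.
...oo.
......
......
10) ......
......
..oo^.
..oo..
...oo.
......
......
11) ......
......
..ooo>
..oo..
...oo.
......
......
12) ......
......
..oooo
..oo.v
...oo.
......
......
13) ......
......
..oooo
..oo<o
...oo.
......
......
14) ......
......
..oo^o
..oooo
...oo.
......
......
15) ......
......
..o<.o
..oooo
...oo.
......
......
16) ......
......
..o..o
..ovoo
...oo.
......
......
17) ......
......
..o..o
..o.>o
...oo.
......
......
18) ......
......
..o.^o
..o..o
...oo.
......
......
19) ......
......
..o.o>
..o..o
...oo.
......
......
20) ......
.....^
..o.o.
..o..o
...oo.
......
......
21) ......
>....o
..o.o.
..o..o
...oo.
......
......
22) ......
o....o
v.o.o.
..o..o
...oo.
......
......
23) ......
o....o
o.o.o<
..o..o
...oo.
......
......
24) ......
o....^
o.o.oo
..o..o
...oo.
......
......
25) ......
o...<.
o.o.oo
..o..o
...oo.
......
......
26) ....^.
o...o.
o.o.oo
..o..o
...oo.
......
......
27) ....o>
o...o.
o.o.oo
..o..o
...oo.
......
......
28) ....oo
o...ov
o.o.oo
..o..o
...oo.
......
......
29) ....oo
o...<o
o.o.oo
..o..o
...oo.
......
......
30) ....oo
o....o
o.o.vo
..o..o
...oo.
......
......
31) ....oo
o....o
o.o..>
..o..o
...oo.
......
......
32) ....oo
o....^
o.o...
..o..o
...oo.
......
......
33) ....oo
o...<.
o.o...
..o..o
...oo.
......
......

west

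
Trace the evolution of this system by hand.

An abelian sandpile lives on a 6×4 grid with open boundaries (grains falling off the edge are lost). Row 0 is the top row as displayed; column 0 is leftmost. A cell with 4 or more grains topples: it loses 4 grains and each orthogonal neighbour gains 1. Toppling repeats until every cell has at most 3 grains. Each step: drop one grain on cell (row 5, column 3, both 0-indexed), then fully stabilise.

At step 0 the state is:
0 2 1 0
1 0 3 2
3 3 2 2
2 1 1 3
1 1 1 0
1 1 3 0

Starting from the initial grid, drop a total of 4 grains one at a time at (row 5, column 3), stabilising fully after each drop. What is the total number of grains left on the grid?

gen 0: 0 2 1 0
1 0 3 2
3 3 2 2
2 1 1 3
1 1 1 0
1 1 3 0
gen 1: 0 2 1 0
1 0 3 2
3 3 2 2
2 1 1 3
1 1 1 0
1 1 3 1
gen 2: 0 2 1 0
1 0 3 2
3 3 2 2
2 1 1 3
1 1 1 0
1 1 3 2
gen 3: 0 2 1 0
1 0 3 2
3 3 2 2
2 1 1 3
1 1 1 0
1 1 3 3
gen 4: 0 2 1 0
1 0 3 2
3 3 2 2
2 1 1 3
1 1 2 1
1 2 0 1

35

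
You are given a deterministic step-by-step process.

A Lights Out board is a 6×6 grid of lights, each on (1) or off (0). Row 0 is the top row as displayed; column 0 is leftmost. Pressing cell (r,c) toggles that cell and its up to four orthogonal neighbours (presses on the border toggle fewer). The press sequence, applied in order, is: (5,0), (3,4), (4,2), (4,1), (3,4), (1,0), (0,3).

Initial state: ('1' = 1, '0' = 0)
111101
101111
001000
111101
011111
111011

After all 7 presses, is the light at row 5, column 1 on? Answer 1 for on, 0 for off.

1

[0] 111101
101111
001000
111101
011111
111011
[1] 111101
101111
001000
111101
111111
001011
[2] 111101
101111
001010
111010
111101
001011
[3] 111101
101111
001010
110010
100001
000011
[4] 111101
101111
001010
100010
011001
010011
[5] 111101
101111
001000
100101
011011
010011
[6] 011101
011111
101000
100101
011011
010011
[7] 010011
011011
101000
100101
011011
010011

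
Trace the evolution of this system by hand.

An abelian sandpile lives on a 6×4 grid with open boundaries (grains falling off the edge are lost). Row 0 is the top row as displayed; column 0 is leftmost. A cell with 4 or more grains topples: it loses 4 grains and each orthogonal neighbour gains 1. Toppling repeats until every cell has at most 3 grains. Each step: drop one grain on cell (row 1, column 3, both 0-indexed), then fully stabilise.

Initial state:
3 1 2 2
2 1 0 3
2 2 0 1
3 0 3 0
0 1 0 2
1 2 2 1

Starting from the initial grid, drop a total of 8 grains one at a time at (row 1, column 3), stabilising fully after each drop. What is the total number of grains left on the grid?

step 0: 3 1 2 2
2 1 0 3
2 2 0 1
3 0 3 0
0 1 0 2
1 2 2 1
step 1: 3 1 2 3
2 1 1 0
2 2 0 2
3 0 3 0
0 1 0 2
1 2 2 1
step 2: 3 1 2 3
2 1 1 1
2 2 0 2
3 0 3 0
0 1 0 2
1 2 2 1
step 3: 3 1 2 3
2 1 1 2
2 2 0 2
3 0 3 0
0 1 0 2
1 2 2 1
step 4: 3 1 2 3
2 1 1 3
2 2 0 2
3 0 3 0
0 1 0 2
1 2 2 1
step 5: 3 1 3 0
2 1 2 1
2 2 0 3
3 0 3 0
0 1 0 2
1 2 2 1
step 6: 3 1 3 0
2 1 2 2
2 2 0 3
3 0 3 0
0 1 0 2
1 2 2 1
step 7: 3 1 3 0
2 1 2 3
2 2 0 3
3 0 3 0
0 1 0 2
1 2 2 1
step 8: 3 1 3 1
2 1 3 1
2 2 1 0
3 0 3 1
0 1 0 2
1 2 2 1

36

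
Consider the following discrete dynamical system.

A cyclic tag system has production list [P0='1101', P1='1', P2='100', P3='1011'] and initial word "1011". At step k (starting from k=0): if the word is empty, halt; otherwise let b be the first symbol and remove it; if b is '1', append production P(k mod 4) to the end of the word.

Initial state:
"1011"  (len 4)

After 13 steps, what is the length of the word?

19

step 0: "1011"  (len 4)
step 1: "0111101"  (len 7)
step 2: "111101"  (len 6)
step 3: "11101100"  (len 8)
step 4: "11011001011"  (len 11)
step 5: "10110010111101"  (len 14)
step 6: "01100101111011"  (len 14)
step 7: "1100101111011"  (len 13)
step 8: "1001011110111011"  (len 16)
step 9: "0010111101110111101"  (len 19)
step 10: "010111101110111101"  (len 18)
step 11: "10111101110111101"  (len 17)
step 12: "01111011101111011011"  (len 20)
step 13: "1111011101111011011"  (len 19)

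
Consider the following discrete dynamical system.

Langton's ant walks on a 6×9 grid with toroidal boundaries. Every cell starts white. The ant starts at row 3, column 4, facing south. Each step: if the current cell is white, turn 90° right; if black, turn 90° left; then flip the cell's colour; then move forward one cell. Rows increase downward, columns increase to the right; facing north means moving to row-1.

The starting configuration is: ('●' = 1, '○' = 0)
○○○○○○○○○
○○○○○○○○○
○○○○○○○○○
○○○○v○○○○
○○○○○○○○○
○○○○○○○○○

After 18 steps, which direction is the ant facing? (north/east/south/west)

t=0: ○○○○○○○○○
○○○○○○○○○
○○○○○○○○○
○○○○v○○○○
○○○○○○○○○
○○○○○○○○○
t=1: ○○○○○○○○○
○○○○○○○○○
○○○○○○○○○
○○○<●○○○○
○○○○○○○○○
○○○○○○○○○
t=2: ○○○○○○○○○
○○○○○○○○○
○○○^○○○○○
○○○●●○○○○
○○○○○○○○○
○○○○○○○○○
t=3: ○○○○○○○○○
○○○○○○○○○
○○○●>○○○○
○○○●●○○○○
○○○○○○○○○
○○○○○○○○○
t=4: ○○○○○○○○○
○○○○○○○○○
○○○●●○○○○
○○○●v○○○○
○○○○○○○○○
○○○○○○○○○
t=5: ○○○○○○○○○
○○○○○○○○○
○○○●●○○○○
○○○●○>○○○
○○○○○○○○○
○○○○○○○○○
t=6: ○○○○○○○○○
○○○○○○○○○
○○○●●○○○○
○○○●○●○○○
○○○○○v○○○
○○○○○○○○○
t=7: ○○○○○○○○○
○○○○○○○○○
○○○●●○○○○
○○○●○●○○○
○○○○<●○○○
○○○○○○○○○
t=8: ○○○○○○○○○
○○○○○○○○○
○○○●●○○○○
○○○●^●○○○
○○○○●●○○○
○○○○○○○○○
t=9: ○○○○○○○○○
○○○○○○○○○
○○○●●○○○○
○○○●●>○○○
○○○○●●○○○
○○○○○○○○○
t=10: ○○○○○○○○○
○○○○○○○○○
○○○●●^○○○
○○○●●○○○○
○○○○●●○○○
○○○○○○○○○
t=11: ○○○○○○○○○
○○○○○○○○○
○○○●●●>○○
○○○●●○○○○
○○○○●●○○○
○○○○○○○○○
t=12: ○○○○○○○○○
○○○○○○○○○
○○○●●●●○○
○○○●●○v○○
○○○○●●○○○
○○○○○○○○○
t=13: ○○○○○○○○○
○○○○○○○○○
○○○●●●●○○
○○○●●<●○○
○○○○●●○○○
○○○○○○○○○
t=14: ○○○○○○○○○
○○○○○○○○○
○○○●●^●○○
○○○●●●●○○
○○○○●●○○○
○○○○○○○○○
t=15: ○○○○○○○○○
○○○○○○○○○
○○○●<○●○○
○○○●●●●○○
○○○○●●○○○
○○○○○○○○○
t=16: ○○○○○○○○○
○○○○○○○○○
○○○●○○●○○
○○○●v●●○○
○○○○●●○○○
○○○○○○○○○
t=17: ○○○○○○○○○
○○○○○○○○○
○○○●○○●○○
○○○●○>●○○
○○○○●●○○○
○○○○○○○○○
t=18: ○○○○○○○○○
○○○○○○○○○
○○○●○^●○○
○○○●○○●○○
○○○○●●○○○
○○○○○○○○○

north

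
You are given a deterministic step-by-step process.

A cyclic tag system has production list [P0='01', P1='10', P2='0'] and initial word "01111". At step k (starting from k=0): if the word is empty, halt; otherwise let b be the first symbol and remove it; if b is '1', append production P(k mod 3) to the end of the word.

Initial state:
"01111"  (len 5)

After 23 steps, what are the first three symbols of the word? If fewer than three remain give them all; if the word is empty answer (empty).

(empty)

t=0: "01111"  (len 5)
t=1: "1111"  (len 4)
t=2: "11110"  (len 5)
t=3: "11100"  (len 5)
t=4: "110001"  (len 6)
t=5: "1000110"  (len 7)
t=6: "0001100"  (len 7)
t=7: "001100"  (len 6)
t=8: "01100"  (len 5)
t=9: "1100"  (len 4)
t=10: "10001"  (len 5)
t=11: "000110"  (len 6)
t=12: "00110"  (len 5)
t=13: "0110"  (len 4)
t=14: "110"  (len 3)
t=15: "100"  (len 3)
t=16: "0001"  (len 4)
t=17: "001"  (len 3)
t=18: "01"  (len 2)
t=19: "1"  (len 1)
t=20: "10"  (len 2)
t=21: "00"  (len 2)
t=22: "0"  (len 1)
t=23: (halted — word empty)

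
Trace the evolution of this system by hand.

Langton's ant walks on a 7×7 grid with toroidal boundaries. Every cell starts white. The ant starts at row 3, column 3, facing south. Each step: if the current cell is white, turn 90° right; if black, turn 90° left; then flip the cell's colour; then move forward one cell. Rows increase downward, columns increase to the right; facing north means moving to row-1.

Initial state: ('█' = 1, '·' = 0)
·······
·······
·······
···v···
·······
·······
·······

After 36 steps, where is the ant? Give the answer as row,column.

6,3

step 0: ·······
·······
·······
···v···
·······
·······
·······
step 1: ·······
·······
·······
··<█···
·······
·······
·······
step 2: ·······
·······
··^····
··██···
·······
·······
·······
step 3: ·······
·······
··█>···
··██···
·······
·······
·······
step 4: ·······
·······
··██···
··█v···
·······
·······
·······
step 5: ·······
·······
··██···
··█·>··
·······
·······
·······
step 6: ·······
·······
··██···
··█·█··
····v··
·······
·······
step 7: ·······
·······
··██···
··█·█··
···<█··
·······
·······
step 8: ·······
·······
··██···
··█^█··
···██··
·······
·······
step 9: ·······
·······
··██···
··██>··
···██··
·······
·······
step 10: ·······
·······
··██^··
··██···
···██··
·······
·······
step 11: ·······
·······
··███>·
··██···
···██··
·······
·······
step 12: ·······
·······
··████·
··██·v·
···██··
·······
·······
step 13: ·······
·······
··████·
··██<█·
···██··
·······
·······
step 14: ·······
·······
··██^█·
··████·
···██··
·······
·······
step 15: ·······
·······
··█<·█·
··████·
···██··
·······
·······
step 16: ·······
·······
··█··█·
··█v██·
···██··
·······
·······
step 17: ·······
·······
··█··█·
··█·>█·
···██··
·······
·······
step 18: ·······
·······
··█·^█·
··█··█·
···██··
·······
·······
step 19: ·······
·······
··█·█>·
··█··█·
···██··
·······
·······
step 20: ·······
·····^·
··█·█··
··█··█·
···██··
·······
·······
step 21: ·······
·····█>
··█·█··
··█··█·
···██··
·······
·······
step 22: ·······
·····██
··█·█·v
··█··█·
···██··
·······
·······
step 23: ·······
·····██
··█·█<█
··█··█·
···██··
·······
·······
step 24: ·······
·····^█
··█·███
··█··█·
···██··
·······
·······
step 25: ·······
····<·█
··█·███
··█··█·
···██··
·······
·······
step 26: ····^··
····█·█
··█·███
··█··█·
···██··
·······
·······
step 27: ····█>·
····█·█
··█·███
··█··█·
···██··
·······
·······
step 28: ····██·
····█v█
··█·███
··█··█·
···██··
·······
·······
step 29: ····██·
····<██
··█·███
··█··█·
···██··
·······
·······
step 30: ····██·
·····██
··█·v██
··█··█·
···██··
·······
·······
step 31: ····██·
·····██
··█··>█
··█··█·
···██··
·······
·······
step 32: ····██·
·····^█
··█···█
··█··█·
···██··
·······
·······
step 33: ····██·
····<·█
··█···█
··█··█·
···██··
·······
·······
step 34: ····^█·
····█·█
··█···█
··█··█·
···██··
·······
·······
step 35: ···<·█·
····█·█
··█···█
··█··█·
···██··
·······
·······
step 36: ···█·█·
····█·█
··█···█
··█··█·
···██··
·······
···^···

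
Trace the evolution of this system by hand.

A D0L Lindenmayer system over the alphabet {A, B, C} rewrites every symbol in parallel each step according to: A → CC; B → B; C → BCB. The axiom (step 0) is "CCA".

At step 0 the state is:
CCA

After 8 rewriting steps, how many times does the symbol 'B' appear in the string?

60

gen 0: CCA
gen 1: BCBBCBCC
gen 2: BBCBBBBCBBBCBBCB
gen 3: BBBCBBBBBBCBBBBBCBBBBCBB
gen 4: BBBBCBBBBBBBBCBBBBBBBCBBBBBBCBBB
gen 5: BBBBBCBBBBBBBBBBCBBBBBBBBBCBBBBBBBBCBBBB
gen 6: BBBBBBCBBBBBBBBBBBBCBBBBBBBBBBBCBBBBBBBBBBCBBBBB
gen 7: BBBBBBBCBBBBBBBBBBBBBBCBBBBBBBBBBBBBCBBBBBBBBBBBBCBBBBBB
gen 8: BBBBBBBBCBBBBBBBBBBBBBBBBCBBBBBBBBBBBBBBBCBBBBBBBBBBBBBBCBBBBBBB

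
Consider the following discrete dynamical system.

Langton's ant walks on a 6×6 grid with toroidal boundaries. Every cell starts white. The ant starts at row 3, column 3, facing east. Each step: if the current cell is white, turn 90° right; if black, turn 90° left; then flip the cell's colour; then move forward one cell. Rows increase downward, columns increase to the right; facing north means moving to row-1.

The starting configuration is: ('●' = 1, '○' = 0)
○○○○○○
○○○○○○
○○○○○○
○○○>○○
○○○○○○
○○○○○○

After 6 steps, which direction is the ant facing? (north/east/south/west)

east

k=0  ○○○○○○
○○○○○○
○○○○○○
○○○>○○
○○○○○○
○○○○○○
k=1  ○○○○○○
○○○○○○
○○○○○○
○○○●○○
○○○v○○
○○○○○○
k=2  ○○○○○○
○○○○○○
○○○○○○
○○○●○○
○○<●○○
○○○○○○
k=3  ○○○○○○
○○○○○○
○○○○○○
○○^●○○
○○●●○○
○○○○○○
k=4  ○○○○○○
○○○○○○
○○○○○○
○○●>○○
○○●●○○
○○○○○○
k=5  ○○○○○○
○○○○○○
○○○^○○
○○●○○○
○○●●○○
○○○○○○
k=6  ○○○○○○
○○○○○○
○○○●>○
○○●○○○
○○●●○○
○○○○○○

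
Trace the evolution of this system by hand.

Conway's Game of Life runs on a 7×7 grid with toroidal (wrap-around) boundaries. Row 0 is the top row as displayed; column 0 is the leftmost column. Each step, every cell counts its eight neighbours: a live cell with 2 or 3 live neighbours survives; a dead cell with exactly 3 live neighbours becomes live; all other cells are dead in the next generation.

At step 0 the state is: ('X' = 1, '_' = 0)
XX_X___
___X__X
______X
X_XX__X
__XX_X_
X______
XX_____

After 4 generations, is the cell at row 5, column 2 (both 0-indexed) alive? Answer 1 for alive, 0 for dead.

t=0: XX_X___
___X__X
______X
X_XX__X
__XX_X_
X______
XX_____
t=1: _X____X
__X___X
__XX_XX
XXXXXXX
X_XXX__
X_X___X
__X___X
t=2: _XX__XX
_XXX__X
_______
_______
_______
X_X__XX
__X__XX
t=3: ____X__
_X_X_XX
__X____
_______
______X
XX___X_
__XXX__
t=4: _______
__XXXX_
__X____
_______
X_____X
XXXXXXX
_XXXXX_

1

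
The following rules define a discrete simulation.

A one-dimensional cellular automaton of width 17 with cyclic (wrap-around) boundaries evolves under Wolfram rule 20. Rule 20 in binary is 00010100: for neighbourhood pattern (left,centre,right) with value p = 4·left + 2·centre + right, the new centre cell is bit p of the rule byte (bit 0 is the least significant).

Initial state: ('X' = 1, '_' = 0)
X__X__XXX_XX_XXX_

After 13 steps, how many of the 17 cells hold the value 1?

gen 0: X__X__XXX_XX_XXX_
gen 1: XX_XX____________
gen 2: _____X___________
gen 3: _____XX__________
gen 4: _______X_________
gen 5: _______XX________
gen 6: _________X_______
gen 7: _________XX______
gen 8: ___________X_____
gen 9: ___________XX____
gen 10: _____________X___
gen 11: _____________XX__
gen 12: _______________X_
gen 13: _______________XX

2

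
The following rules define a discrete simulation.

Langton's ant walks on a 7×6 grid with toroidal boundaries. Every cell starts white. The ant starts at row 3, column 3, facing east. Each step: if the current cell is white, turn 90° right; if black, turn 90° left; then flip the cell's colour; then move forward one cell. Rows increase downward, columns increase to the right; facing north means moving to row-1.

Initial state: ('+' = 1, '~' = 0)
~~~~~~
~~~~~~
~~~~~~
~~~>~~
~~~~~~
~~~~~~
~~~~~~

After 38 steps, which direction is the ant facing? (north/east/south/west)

east

0) ~~~~~~
~~~~~~
~~~~~~
~~~>~~
~~~~~~
~~~~~~
~~~~~~
1) ~~~~~~
~~~~~~
~~~~~~
~~~+~~
~~~v~~
~~~~~~
~~~~~~
2) ~~~~~~
~~~~~~
~~~~~~
~~~+~~
~~<+~~
~~~~~~
~~~~~~
3) ~~~~~~
~~~~~~
~~~~~~
~~^+~~
~~++~~
~~~~~~
~~~~~~
4) ~~~~~~
~~~~~~
~~~~~~
~~+>~~
~~++~~
~~~~~~
~~~~~~
5) ~~~~~~
~~~~~~
~~~^~~
~~+~~~
~~++~~
~~~~~~
~~~~~~
6) ~~~~~~
~~~~~~
~~~+>~
~~+~~~
~~++~~
~~~~~~
~~~~~~
7) ~~~~~~
~~~~~~
~~~++~
~~+~v~
~~++~~
~~~~~~
~~~~~~
8) ~~~~~~
~~~~~~
~~~++~
~~+<+~
~~++~~
~~~~~~
~~~~~~
9) ~~~~~~
~~~~~~
~~~^+~
~~+++~
~~++~~
~~~~~~
~~~~~~
10) ~~~~~~
~~~~~~
~~<~+~
~~+++~
~~++~~
~~~~~~
~~~~~~
11) ~~~~~~
~~^~~~
~~+~+~
~~+++~
~~++~~
~~~~~~
~~~~~~
12) ~~~~~~
~~+>~~
~~+~+~
~~+++~
~~++~~
~~~~~~
~~~~~~
13) ~~~~~~
~~++~~
~~+v+~
~~+++~
~~++~~
~~~~~~
~~~~~~
14) ~~~~~~
~~++~~
~~<++~
~~+++~
~~++~~
~~~~~~
~~~~~~
15) ~~~~~~
~~++~~
~~~++~
~~v++~
~~++~~
~~~~~~
~~~~~~
16) ~~~~~~
~~++~~
~~~++~
~~~>+~
~~++~~
~~~~~~
~~~~~~
17) ~~~~~~
~~++~~
~~~^+~
~~~~+~
~~++~~
~~~~~~
~~~~~~
18) ~~~~~~
~~++~~
~~<~+~
~~~~+~
~~++~~
~~~~~~
~~~~~~
19) ~~~~~~
~~^+~~
~~+~+~
~~~~+~
~~++~~
~~~~~~
~~~~~~
20) ~~~~~~
~<~+~~
~~+~+~
~~~~+~
~~++~~
~~~~~~
~~~~~~
21) ~^~~~~
~+~+~~
~~+~+~
~~~~+~
~~++~~
~~~~~~
~~~~~~
22) ~+>~~~
~+~+~~
~~+~+~
~~~~+~
~~++~~
~~~~~~
~~~~~~
23) ~++~~~
~+v+~~
~~+~+~
~~~~+~
~~++~~
~~~~~~
~~~~~~
24) ~++~~~
~<++~~
~~+~+~
~~~~+~
~~++~~
~~~~~~
~~~~~~
25) ~++~~~
~~++~~
~v+~+~
~~~~+~
~~++~~
~~~~~~
~~~~~~
26) ~++~~~
~~++~~
<++~+~
~~~~+~
~~++~~
~~~~~~
~~~~~~
27) ~++~~~
^~++~~
+++~+~
~~~~+~
~~++~~
~~~~~~
~~~~~~
28) ~++~~~
+>++~~
+++~+~
~~~~+~
~~++~~
~~~~~~
~~~~~~
29) ~++~~~
++++~~
+v+~+~
~~~~+~
~~++~~
~~~~~~
~~~~~~
30) ~++~~~
++++~~
+~>~+~
~~~~+~
~~++~~
~~~~~~
~~~~~~
31) ~++~~~
++^+~~
+~~~+~
~~~~+~
~~++~~
~~~~~~
~~~~~~
32) ~++~~~
+<~+~~
+~~~+~
~~~~+~
~~++~~
~~~~~~
~~~~~~
33) ~++~~~
+~~+~~
+v~~+~
~~~~+~
~~++~~
~~~~~~
~~~~~~
34) ~++~~~
+~~+~~
<+~~+~
~~~~+~
~~++~~
~~~~~~
~~~~~~
35) ~++~~~
+~~+~~
~+~~+~
v~~~+~
~~++~~
~~~~~~
~~~~~~
36) ~++~~~
+~~+~~
~+~~+~
+~~~+<
~~++~~
~~~~~~
~~~~~~
37) ~++~~~
+~~+~~
~+~~+^
+~~~++
~~++~~
~~~~~~
~~~~~~
38) ~++~~~
+~~+~~
>+~~++
+~~~++
~~++~~
~~~~~~
~~~~~~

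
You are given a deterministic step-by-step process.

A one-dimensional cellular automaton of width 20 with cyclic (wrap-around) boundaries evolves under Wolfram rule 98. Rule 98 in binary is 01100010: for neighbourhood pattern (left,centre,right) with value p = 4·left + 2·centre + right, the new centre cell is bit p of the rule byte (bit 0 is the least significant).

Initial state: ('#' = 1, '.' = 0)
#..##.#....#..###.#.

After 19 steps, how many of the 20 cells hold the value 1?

step 0: #..##.#....#..###.#.
step 1: ..#.##....#..#..##.#
step 2: .#.#.#...#..#..#.##.
step 3: #.#.#...#..#..#.#.#.
step 4: .#.#...#..#..#.#.#.#
step 5: #.#...#..#..#.#.#.#.
step 6: .#...#..#..#.#.#.#.#
step 7: #...#..#..#.#.#.#.#.
step 8: ...#..#..#.#.#.#.#.#
step 9: ..#..#..#.#.#.#.#.#.
step 10: .#..#..#.#.#.#.#.#..
step 11: #..#..#.#.#.#.#.#...
step 12: ..#..#.#.#.#.#.#...#
step 13: .#..#.#.#.#.#.#...#.
step 14: #..#.#.#.#.#.#...#..
step 15: ..#.#.#.#.#.#...#..#
step 16: .#.#.#.#.#.#...#..#.
step 17: #.#.#.#.#.#...#..#..
step 18: .#.#.#.#.#...#..#..#
step 19: #.#.#.#.#...#..#..#.

8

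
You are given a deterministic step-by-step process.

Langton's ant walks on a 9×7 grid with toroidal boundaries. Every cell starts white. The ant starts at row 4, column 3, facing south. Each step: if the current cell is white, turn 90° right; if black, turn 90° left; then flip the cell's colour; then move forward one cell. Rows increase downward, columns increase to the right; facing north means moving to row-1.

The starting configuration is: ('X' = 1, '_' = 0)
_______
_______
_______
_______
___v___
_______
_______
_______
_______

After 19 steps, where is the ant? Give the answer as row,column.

3,5

0) _______
_______
_______
_______
___v___
_______
_______
_______
_______
1) _______
_______
_______
_______
__<X___
_______
_______
_______
_______
2) _______
_______
_______
__^____
__XX___
_______
_______
_______
_______
3) _______
_______
_______
__X>___
__XX___
_______
_______
_______
_______
4) _______
_______
_______
__XX___
__Xv___
_______
_______
_______
_______
5) _______
_______
_______
__XX___
__X_>__
_______
_______
_______
_______
6) _______
_______
_______
__XX___
__X_X__
____v__
_______
_______
_______
7) _______
_______
_______
__XX___
__X_X__
___<X__
_______
_______
_______
8) _______
_______
_______
__XX___
__X^X__
___XX__
_______
_______
_______
9) _______
_______
_______
__XX___
__XX>__
___XX__
_______
_______
_______
10) _______
_______
_______
__XX^__
__XX___
___XX__
_______
_______
_______
11) _______
_______
_______
__XXX>_
__XX___
___XX__
_______
_______
_______
12) _______
_______
_______
__XXXX_
__XX_v_
___XX__
_______
_______
_______
13) _______
_______
_______
__XXXX_
__XX<X_
___XX__
_______
_______
_______
14) _______
_______
_______
__XX^X_
__XXXX_
___XX__
_______
_______
_______
15) _______
_______
_______
__X<_X_
__XXXX_
___XX__
_______
_______
_______
16) _______
_______
_______
__X__X_
__XvXX_
___XX__
_______
_______
_______
17) _______
_______
_______
__X__X_
__X_>X_
___XX__
_______
_______
_______
18) _______
_______
_______
__X_^X_
__X__X_
___XX__
_______
_______
_______
19) _______
_______
_______
__X_X>_
__X__X_
___XX__
_______
_______
_______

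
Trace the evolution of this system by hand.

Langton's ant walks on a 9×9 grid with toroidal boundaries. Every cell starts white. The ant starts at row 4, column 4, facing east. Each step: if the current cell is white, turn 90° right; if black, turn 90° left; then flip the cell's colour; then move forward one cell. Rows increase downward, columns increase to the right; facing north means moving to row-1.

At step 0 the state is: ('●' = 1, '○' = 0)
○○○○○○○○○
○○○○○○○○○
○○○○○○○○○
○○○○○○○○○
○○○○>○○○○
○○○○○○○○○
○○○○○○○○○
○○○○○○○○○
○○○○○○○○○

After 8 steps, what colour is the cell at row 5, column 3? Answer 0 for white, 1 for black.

1

0) ○○○○○○○○○
○○○○○○○○○
○○○○○○○○○
○○○○○○○○○
○○○○>○○○○
○○○○○○○○○
○○○○○○○○○
○○○○○○○○○
○○○○○○○○○
1) ○○○○○○○○○
○○○○○○○○○
○○○○○○○○○
○○○○○○○○○
○○○○●○○○○
○○○○v○○○○
○○○○○○○○○
○○○○○○○○○
○○○○○○○○○
2) ○○○○○○○○○
○○○○○○○○○
○○○○○○○○○
○○○○○○○○○
○○○○●○○○○
○○○<●○○○○
○○○○○○○○○
○○○○○○○○○
○○○○○○○○○
3) ○○○○○○○○○
○○○○○○○○○
○○○○○○○○○
○○○○○○○○○
○○○^●○○○○
○○○●●○○○○
○○○○○○○○○
○○○○○○○○○
○○○○○○○○○
4) ○○○○○○○○○
○○○○○○○○○
○○○○○○○○○
○○○○○○○○○
○○○●>○○○○
○○○●●○○○○
○○○○○○○○○
○○○○○○○○○
○○○○○○○○○
5) ○○○○○○○○○
○○○○○○○○○
○○○○○○○○○
○○○○^○○○○
○○○●○○○○○
○○○●●○○○○
○○○○○○○○○
○○○○○○○○○
○○○○○○○○○
6) ○○○○○○○○○
○○○○○○○○○
○○○○○○○○○
○○○○●>○○○
○○○●○○○○○
○○○●●○○○○
○○○○○○○○○
○○○○○○○○○
○○○○○○○○○
7) ○○○○○○○○○
○○○○○○○○○
○○○○○○○○○
○○○○●●○○○
○○○●○v○○○
○○○●●○○○○
○○○○○○○○○
○○○○○○○○○
○○○○○○○○○
8) ○○○○○○○○○
○○○○○○○○○
○○○○○○○○○
○○○○●●○○○
○○○●<●○○○
○○○●●○○○○
○○○○○○○○○
○○○○○○○○○
○○○○○○○○○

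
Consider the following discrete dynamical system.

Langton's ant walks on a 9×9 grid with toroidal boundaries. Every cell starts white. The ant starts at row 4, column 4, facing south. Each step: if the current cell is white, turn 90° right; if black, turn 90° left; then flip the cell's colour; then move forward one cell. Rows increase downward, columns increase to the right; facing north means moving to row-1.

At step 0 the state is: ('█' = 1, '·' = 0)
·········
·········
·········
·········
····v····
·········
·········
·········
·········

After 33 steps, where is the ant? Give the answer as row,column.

2,5

[0] ·········
·········
·········
·········
····v····
·········
·········
·········
·········
[1] ·········
·········
·········
·········
···<█····
·········
·········
·········
·········
[2] ·········
·········
·········
···^·····
···██····
·········
·········
·········
·········
[3] ·········
·········
·········
···█>····
···██····
·········
·········
·········
·········
[4] ·········
·········
·········
···██····
···█v····
·········
·········
·········
·········
[5] ·········
·········
·········
···██····
···█·>···
·········
·········
·········
·········
[6] ·········
·········
·········
···██····
···█·█···
·····v···
·········
·········
·········
[7] ·········
·········
·········
···██····
···█·█···
····<█···
·········
·········
·········
[8] ·········
·········
·········
···██····
···█^█···
····██···
·········
·········
·········
[9] ·········
·········
·········
···██····
···██>···
····██···
·········
·········
·········
[10] ·········
·········
·········
···██^···
···██····
····██···
·········
·········
·········
[11] ·········
·········
·········
···███>··
···██····
····██···
·········
·········
·········
[12] ·········
·········
·········
···████··
···██·v··
····██···
·········
·········
·········
[13] ·········
·········
·········
···████··
···██<█··
····██···
·········
·········
·········
[14] ·········
·········
·········
···██^█··
···████··
····██···
·········
·········
·········
[15] ·········
·········
·········
···█<·█··
···████··
····██···
·········
·········
·········
[16] ·········
·········
·········
···█··█··
···█v██··
····██···
·········
·········
·········
[17] ·········
·········
·········
···█··█··
···█·>█··
····██···
·········
·········
·········
[18] ·········
·········
·········
···█·^█··
···█··█··
····██···
·········
·········
·········
[19] ·········
·········
·········
···█·█>··
···█··█··
····██···
·········
·········
·········
[20] ·········
·········
······^··
···█·█···
···█··█··
····██···
·········
·········
·········
[21] ·········
·········
······█>·
···█·█···
···█··█··
····██···
·········
·········
·········
[22] ·········
·········
······██·
···█·█·v·
···█··█··
····██···
·········
·········
·········
[23] ·········
·········
······██·
···█·█<█·
···█··█··
····██···
·········
·········
·········
[24] ·········
·········
······^█·
···█·███·
···█··█··
····██···
·········
·········
·········
[25] ·········
·········
·····<·█·
···█·███·
···█··█··
····██···
·········
·········
·········
[26] ·········
·····^···
·····█·█·
···█·███·
···█··█··
····██···
·········
·········
·········
[27] ·········
·····█>··
·····█·█·
···█·███·
···█··█··
····██···
·········
·········
·········
[28] ·········
·····██··
·····█v█·
···█·███·
···█··█··
····██···
·········
·········
·········
[29] ·········
·····██··
·····<██·
···█·███·
···█··█··
····██···
·········
·········
·········
[30] ·········
·····██··
······██·
···█·v██·
···█··█··
····██···
·········
·········
·········
[31] ·········
·····██··
······██·
···█··>█·
···█··█··
····██···
·········
·········
·········
[32] ·········
·····██··
······^█·
···█···█·
···█··█··
····██···
·········
·········
·········
[33] ·········
·····██··
·····<·█·
···█···█·
···█··█··
····██···
·········
·········
·········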